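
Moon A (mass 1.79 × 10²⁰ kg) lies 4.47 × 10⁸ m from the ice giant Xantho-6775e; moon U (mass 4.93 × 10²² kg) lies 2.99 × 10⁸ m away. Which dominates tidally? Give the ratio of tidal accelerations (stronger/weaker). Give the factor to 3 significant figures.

Compare M/d³ for the two perturbers:
Moon A: (1.79 × 10²⁰) / (4.47 × 10⁸)³ = 2.004 × 10⁻⁶
Moon U: (4.93 × 10²²) / (2.99 × 10⁸)³ = 1.844 × 10⁻³
Ratio (larger/smaller) = 920

Moon U, by a factor of ≈ 920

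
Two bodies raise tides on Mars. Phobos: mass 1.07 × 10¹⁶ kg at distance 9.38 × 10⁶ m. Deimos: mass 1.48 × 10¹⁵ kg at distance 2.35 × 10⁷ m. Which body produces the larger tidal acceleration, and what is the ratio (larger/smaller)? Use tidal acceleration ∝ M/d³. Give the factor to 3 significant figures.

Phobos, by a factor of ≈ 114

Tidal acceleration ∝ M/d³, so compare M/d³ for each.
Phobos: (1.07 × 10¹⁶) / (9.38 × 10⁶)³ = 1.297 × 10⁻⁵
Deimos: (1.48 × 10¹⁵) / (2.35 × 10⁷)³ = 1.140 × 10⁻⁷
Ratio (larger/smaller) = 114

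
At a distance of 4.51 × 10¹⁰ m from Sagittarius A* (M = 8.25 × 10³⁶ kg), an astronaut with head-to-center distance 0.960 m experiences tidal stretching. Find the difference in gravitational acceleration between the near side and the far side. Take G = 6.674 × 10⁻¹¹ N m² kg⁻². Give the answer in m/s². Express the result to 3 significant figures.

2.30 × 10⁻⁵ m/s²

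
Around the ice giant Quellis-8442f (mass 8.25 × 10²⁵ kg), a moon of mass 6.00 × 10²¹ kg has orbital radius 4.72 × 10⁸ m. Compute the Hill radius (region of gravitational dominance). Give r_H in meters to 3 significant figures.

1.37 × 10⁷ m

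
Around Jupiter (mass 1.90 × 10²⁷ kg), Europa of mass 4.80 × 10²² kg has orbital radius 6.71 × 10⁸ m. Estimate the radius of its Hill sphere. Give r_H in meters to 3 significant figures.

r_H ≈ a (m/3M)^(1/3)
    = (6.71 × 10⁸) × (4.80 × 10²² / (3 × 1.90 × 10²⁷))^(1/3)
    = 1.37 × 10⁷ m

1.37 × 10⁷ m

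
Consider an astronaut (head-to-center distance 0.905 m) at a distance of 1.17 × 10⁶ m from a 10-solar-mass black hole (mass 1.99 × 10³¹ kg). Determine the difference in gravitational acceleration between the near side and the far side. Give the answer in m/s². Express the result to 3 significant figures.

The field gradient is 2GM/d³; across the full diameter 2r the difference is 4GMr/d³.
Δg = 4GMr/d³
   = 4 × (6.674 × 10⁻¹¹) × (1.99 × 10³¹) × (0.905) / (1.17 × 10⁶)³
   = 3.00 × 10³ m/s²

3.00 × 10³ m/s²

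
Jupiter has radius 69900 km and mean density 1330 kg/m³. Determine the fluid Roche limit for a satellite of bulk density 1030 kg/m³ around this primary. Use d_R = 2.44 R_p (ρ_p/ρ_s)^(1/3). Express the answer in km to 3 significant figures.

d_R = 2.44 × 69900 km × (1330/1030)^(1/3)
    = 1.86 × 10⁵ km

1.86 × 10⁵ km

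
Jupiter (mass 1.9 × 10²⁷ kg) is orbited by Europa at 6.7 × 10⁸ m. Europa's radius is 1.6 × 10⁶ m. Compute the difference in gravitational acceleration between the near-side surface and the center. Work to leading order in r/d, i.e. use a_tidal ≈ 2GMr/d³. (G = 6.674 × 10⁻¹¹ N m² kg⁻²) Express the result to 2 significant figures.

1.3 × 10⁻³ m/s²

The tidal stretch is the gradient of GM/d² times the body's extent r, hence the 1/d³ dependence.
Δg = 2GMr/d³
   = 2 × (6.674 × 10⁻¹¹) × (1.9 × 10²⁷) × (1.6 × 10⁶) / (6.7 × 10⁸)³
   = 1.3 × 10⁻³ m/s²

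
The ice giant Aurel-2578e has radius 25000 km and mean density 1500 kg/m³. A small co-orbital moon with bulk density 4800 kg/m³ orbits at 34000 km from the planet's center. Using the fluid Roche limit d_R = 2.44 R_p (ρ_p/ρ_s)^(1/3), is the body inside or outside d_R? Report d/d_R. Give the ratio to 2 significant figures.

inside; d/d_R ≈ 0.82

d_R = 2.44 × (25000 km) × (1500/4800)^(1/3) = 41390 km
d/d_R = (34000) / (41390) = 0.82
Since d/d_R < 1, the body is inside the Roche limit.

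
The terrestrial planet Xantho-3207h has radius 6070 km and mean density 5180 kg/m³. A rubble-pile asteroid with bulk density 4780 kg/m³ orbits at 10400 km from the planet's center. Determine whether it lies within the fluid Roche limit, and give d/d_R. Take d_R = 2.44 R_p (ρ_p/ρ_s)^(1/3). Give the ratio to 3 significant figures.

inside; d/d_R ≈ 0.684

d_R = 2.44 × (6070 km) × (5180/4780)^(1/3) = 15210 km
d/d_R = (10400) / (15210) = 0.684
Since d/d_R < 1, the body is inside the Roche limit.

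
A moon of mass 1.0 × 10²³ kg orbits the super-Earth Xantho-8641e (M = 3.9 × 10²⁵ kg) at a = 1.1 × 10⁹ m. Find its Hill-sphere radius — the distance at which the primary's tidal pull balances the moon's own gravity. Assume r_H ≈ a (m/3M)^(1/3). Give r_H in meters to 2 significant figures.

r_H ≈ a (m/3M)^(1/3)
    = (1.1 × 10⁹) × (1.0 × 10²³ / (3 × 3.9 × 10²⁵))^(1/3)
    = 1.0 × 10⁸ m

1.0 × 10⁸ m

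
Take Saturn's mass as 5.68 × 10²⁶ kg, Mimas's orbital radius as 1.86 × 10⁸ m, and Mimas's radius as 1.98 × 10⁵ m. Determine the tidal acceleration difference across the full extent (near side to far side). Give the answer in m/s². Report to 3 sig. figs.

Near-to-far spans 2r, so the tidal difference is twice the near-to-center value: 4GMr/d³.
a_tidal = 4GMr/d³
        = 4 × (6.674 × 10⁻¹¹) × (5.68 × 10²⁶) × (1.98 × 10⁵) / (1.86 × 10⁸)³
        = 4.67 × 10⁻³ m/s²

4.67 × 10⁻³ m/s²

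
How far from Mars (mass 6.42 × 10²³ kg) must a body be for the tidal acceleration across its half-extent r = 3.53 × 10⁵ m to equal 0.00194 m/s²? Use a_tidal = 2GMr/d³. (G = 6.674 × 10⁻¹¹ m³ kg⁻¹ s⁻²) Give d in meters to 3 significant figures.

2.50 × 10⁷ m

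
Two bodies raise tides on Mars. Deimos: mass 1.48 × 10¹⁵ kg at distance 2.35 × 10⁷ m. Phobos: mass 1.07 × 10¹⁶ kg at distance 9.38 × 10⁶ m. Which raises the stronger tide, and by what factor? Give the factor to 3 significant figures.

Phobos, by a factor of ≈ 114

Tidal stretch scales as M/d³; compute that for each body.
Deimos: (1.48 × 10¹⁵) / (2.35 × 10⁷)³ = 1.140 × 10⁻⁷
Phobos: (1.07 × 10¹⁶) / (9.38 × 10⁶)³ = 1.297 × 10⁻⁵
Ratio (larger/smaller) = 114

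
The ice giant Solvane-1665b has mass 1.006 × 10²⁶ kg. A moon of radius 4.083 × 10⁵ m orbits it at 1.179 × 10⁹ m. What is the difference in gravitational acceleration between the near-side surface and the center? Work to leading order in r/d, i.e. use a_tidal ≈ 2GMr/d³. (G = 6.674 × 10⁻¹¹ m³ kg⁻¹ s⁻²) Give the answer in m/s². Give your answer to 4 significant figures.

3.345 × 10⁻⁶ m/s²

Δg = 2GMr/d³
   = 2 × (6.674 × 10⁻¹¹) × (1.006 × 10²⁶) × (4.083 × 10⁵) / (1.179 × 10⁹)³
   = 3.345 × 10⁻⁶ m/s²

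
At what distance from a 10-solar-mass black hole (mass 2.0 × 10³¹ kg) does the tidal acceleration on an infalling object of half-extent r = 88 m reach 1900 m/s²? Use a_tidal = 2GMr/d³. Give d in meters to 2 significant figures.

2GMr/d³ = a_tidal  ⇒  d = (2GMr / a_tidal)^(1/3)
d = (2 × 6.674×10⁻¹¹ × (2.0 × 10³¹) × (88) / (1900))^(1/3)
  = 5.0 × 10⁶ m

5.0 × 10⁶ m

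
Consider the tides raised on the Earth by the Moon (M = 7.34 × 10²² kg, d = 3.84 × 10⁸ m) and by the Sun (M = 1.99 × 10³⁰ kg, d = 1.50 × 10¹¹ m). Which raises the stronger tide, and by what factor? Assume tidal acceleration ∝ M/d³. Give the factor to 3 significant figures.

Tidal stretch scales as M/d³; compute that for each body.
The Moon: (7.34 × 10²²) / (3.84 × 10⁸)³ = 1.296 × 10⁻³
The Sun: (1.99 × 10³⁰) / (1.50 × 10¹¹)³ = 5.896 × 10⁻⁴
Ratio (larger/smaller) = 2.20

The Moon, by a factor of ≈ 2.20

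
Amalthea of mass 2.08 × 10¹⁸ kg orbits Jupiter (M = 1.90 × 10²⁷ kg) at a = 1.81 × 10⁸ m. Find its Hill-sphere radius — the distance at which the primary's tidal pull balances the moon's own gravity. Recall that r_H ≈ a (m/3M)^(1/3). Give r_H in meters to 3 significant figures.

1.29 × 10⁵ m

r_H ≈ a (m/3M)^(1/3)
    = (1.81 × 10⁸) × (2.08 × 10¹⁸ / (3 × 1.90 × 10²⁷))^(1/3)
    = 1.29 × 10⁵ m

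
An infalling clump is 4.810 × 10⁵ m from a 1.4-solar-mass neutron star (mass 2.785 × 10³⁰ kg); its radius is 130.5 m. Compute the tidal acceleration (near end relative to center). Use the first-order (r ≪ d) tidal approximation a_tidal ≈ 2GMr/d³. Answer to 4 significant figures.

4.359 × 10⁵ m/s²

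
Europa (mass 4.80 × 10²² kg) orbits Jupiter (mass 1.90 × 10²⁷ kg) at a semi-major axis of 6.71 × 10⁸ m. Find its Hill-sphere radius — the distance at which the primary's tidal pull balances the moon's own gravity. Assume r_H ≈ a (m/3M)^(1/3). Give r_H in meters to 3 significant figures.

r_H ≈ a (m/3M)^(1/3)
    = (6.71 × 10⁸) × (4.80 × 10²² / (3 × 1.90 × 10²⁷))^(1/3)
    = 1.37 × 10⁷ m

1.37 × 10⁷ m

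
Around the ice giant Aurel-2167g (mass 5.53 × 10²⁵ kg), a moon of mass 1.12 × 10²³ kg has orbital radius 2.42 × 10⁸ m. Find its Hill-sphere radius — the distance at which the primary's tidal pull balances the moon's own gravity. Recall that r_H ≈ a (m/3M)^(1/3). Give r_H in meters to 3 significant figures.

2.12 × 10⁷ m

r_H ≈ a (m/3M)^(1/3)
    = (2.42 × 10⁸) × (1.12 × 10²³ / (3 × 5.53 × 10²⁵))^(1/3)
    = 2.12 × 10⁷ m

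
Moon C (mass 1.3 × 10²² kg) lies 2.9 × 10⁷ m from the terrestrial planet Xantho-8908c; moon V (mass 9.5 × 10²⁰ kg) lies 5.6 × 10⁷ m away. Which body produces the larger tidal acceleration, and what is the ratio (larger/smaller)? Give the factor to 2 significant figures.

Moon C, by a factor of ≈ 99

The tide-raising term goes as M/d³ (the gradient of a 1/d² field).
Moon C: (1.3 × 10²²) / (2.9 × 10⁷)³ = 5.330 × 10⁻¹
Moon V: (9.5 × 10²⁰) / (5.6 × 10⁷)³ = 5.410 × 10⁻³
Ratio (larger/smaller) = 99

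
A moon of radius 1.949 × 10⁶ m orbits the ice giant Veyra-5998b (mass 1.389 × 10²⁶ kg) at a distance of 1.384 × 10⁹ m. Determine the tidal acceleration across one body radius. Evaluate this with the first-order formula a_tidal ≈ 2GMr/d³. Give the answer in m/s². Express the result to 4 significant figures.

1.363 × 10⁻⁵ m/s²

Since r ≪ d, expand the inverse-square field across one radius to get the leading 2GMr/d³ term.
Δg = 2GMr/d³
   = 2 × (6.674 × 10⁻¹¹) × (1.389 × 10²⁶) × (1.949 × 10⁶) / (1.384 × 10⁹)³
   = 1.363 × 10⁻⁵ m/s²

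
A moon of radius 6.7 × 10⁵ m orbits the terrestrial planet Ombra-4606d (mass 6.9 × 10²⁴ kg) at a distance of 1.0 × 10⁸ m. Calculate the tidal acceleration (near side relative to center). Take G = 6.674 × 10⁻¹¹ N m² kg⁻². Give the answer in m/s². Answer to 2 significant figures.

Δa = 2GMr/d³
   = 2 × (6.674 × 10⁻¹¹) × (6.9 × 10²⁴) × (6.7 × 10⁵) / (1.0 × 10⁸)³
   = 6.2 × 10⁻⁴ m/s²

6.2 × 10⁻⁴ m/s²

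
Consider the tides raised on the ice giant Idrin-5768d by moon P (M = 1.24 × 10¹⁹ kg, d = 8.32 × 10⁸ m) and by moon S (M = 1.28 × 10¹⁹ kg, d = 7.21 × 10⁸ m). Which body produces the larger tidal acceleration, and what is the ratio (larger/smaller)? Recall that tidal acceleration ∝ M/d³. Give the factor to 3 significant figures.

The tide-raising term goes as M/d³ (the gradient of a 1/d² field).
Moon P: (1.24 × 10¹⁹) / (8.32 × 10⁸)³ = 2.153 × 10⁻⁸
Moon S: (1.28 × 10¹⁹) / (7.21 × 10⁸)³ = 3.415 × 10⁻⁸
Ratio (larger/smaller) = 1.59

Moon S, by a factor of ≈ 1.59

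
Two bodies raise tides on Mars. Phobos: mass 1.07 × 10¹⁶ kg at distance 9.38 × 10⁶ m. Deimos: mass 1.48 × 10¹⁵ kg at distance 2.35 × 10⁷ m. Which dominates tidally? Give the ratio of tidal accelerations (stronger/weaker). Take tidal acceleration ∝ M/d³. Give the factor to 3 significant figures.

Tidal stretch scales as M/d³; compute that for each body.
Phobos: (1.07 × 10¹⁶) / (9.38 × 10⁶)³ = 1.297 × 10⁻⁵
Deimos: (1.48 × 10¹⁵) / (2.35 × 10⁷)³ = 1.140 × 10⁻⁷
Ratio (larger/smaller) = 114

Phobos, by a factor of ≈ 114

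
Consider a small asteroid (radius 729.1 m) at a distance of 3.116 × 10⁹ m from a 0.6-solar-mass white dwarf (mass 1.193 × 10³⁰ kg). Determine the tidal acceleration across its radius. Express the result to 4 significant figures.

a_tidal = 2GMr/d³
        = 2 × (6.674 × 10⁻¹¹) × (1.193 × 10³⁰) × (729.1) / (3.116 × 10⁹)³
        = 3.838 × 10⁻⁶ m/s²

3.838 × 10⁻⁶ m/s²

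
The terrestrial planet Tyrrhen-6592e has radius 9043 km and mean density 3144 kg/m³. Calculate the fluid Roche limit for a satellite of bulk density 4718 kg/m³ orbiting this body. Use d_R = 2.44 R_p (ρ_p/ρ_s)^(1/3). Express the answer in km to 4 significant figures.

19270 km

d_R = 2.44 × 9043 km × (3144/4718)^(1/3)
    = 19270 km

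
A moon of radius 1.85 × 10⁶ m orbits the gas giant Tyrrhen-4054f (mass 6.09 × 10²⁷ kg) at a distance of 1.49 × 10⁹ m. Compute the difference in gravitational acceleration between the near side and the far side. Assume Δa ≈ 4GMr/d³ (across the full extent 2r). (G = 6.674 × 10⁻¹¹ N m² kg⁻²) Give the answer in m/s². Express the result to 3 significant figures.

Near-to-far spans 2r, so the tidal difference is twice the near-to-center value: 4GMr/d³.
a_tidal = 4GMr/d³
        = 4 × (6.674 × 10⁻¹¹) × (6.09 × 10²⁷) × (1.85 × 10⁶) / (1.49 × 10⁹)³
        = 9.09 × 10⁻⁴ m/s²

9.09 × 10⁻⁴ m/s²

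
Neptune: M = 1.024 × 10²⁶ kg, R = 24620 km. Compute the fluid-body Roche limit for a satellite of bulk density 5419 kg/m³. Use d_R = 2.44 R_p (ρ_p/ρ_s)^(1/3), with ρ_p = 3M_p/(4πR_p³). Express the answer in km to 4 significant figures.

40320 km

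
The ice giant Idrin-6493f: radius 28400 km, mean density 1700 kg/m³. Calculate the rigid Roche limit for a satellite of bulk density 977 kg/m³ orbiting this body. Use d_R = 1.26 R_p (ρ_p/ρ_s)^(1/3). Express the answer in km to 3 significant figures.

43000 km

d_R = 1.26 × 28400 km × (1700/977)^(1/3)
    = 43000 km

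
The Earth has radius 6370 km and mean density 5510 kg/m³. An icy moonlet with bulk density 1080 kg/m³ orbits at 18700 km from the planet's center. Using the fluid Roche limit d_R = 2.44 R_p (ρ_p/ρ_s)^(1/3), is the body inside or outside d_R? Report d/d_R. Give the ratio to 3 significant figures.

inside; d/d_R ≈ 0.699

d_R = 2.44 × (6370 km) × (5510/1080)^(1/3) = 26760 km
d/d_R = (18700) / (26760) = 0.699
Since d/d_R < 1, the body is inside the Roche limit.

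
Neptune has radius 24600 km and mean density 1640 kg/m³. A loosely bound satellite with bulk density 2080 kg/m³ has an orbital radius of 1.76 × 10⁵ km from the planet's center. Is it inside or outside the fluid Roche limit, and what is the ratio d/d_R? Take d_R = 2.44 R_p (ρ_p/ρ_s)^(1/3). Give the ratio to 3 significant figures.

outside; d/d_R ≈ 3.17

d_R = 2.44 × (24600 km) × (1640/2080)^(1/3) = 55450 km
d/d_R = (1.76 × 10⁵) / (55450) = 3.17
Since d/d_R > 1, the body is outside the Roche limit.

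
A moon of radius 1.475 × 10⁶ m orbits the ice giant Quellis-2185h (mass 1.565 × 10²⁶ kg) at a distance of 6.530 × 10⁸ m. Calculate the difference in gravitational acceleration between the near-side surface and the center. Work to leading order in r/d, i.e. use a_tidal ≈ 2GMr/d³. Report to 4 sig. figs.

1.107 × 10⁻⁴ m/s²

The tidal stretch is the gradient of GM/d² times the body's extent r, hence the 1/d³ dependence.
Δg = 2GMr/d³
   = 2 × (6.674 × 10⁻¹¹) × (1.565 × 10²⁶) × (1.475 × 10⁶) / (6.530 × 10⁸)³
   = 1.107 × 10⁻⁴ m/s²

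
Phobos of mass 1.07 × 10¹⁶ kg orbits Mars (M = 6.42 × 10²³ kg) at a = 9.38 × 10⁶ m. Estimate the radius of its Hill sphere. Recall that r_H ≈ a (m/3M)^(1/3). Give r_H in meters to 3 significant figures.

1.66 × 10⁴ m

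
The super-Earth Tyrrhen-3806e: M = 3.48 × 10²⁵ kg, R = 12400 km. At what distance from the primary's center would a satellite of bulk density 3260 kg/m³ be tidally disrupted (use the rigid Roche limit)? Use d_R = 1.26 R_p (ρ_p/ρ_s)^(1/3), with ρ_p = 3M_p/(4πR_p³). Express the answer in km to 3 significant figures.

ρ_p = 3M_p/(4πR_p³) = 3 × (3.48 × 10²⁵) / (4π × (1.24 × 10⁷ m)³) = 4360 kg/m³
d_R = 1.26 × 12400 km × (4360/3260)^(1/3)
    = 17200 km

17200 km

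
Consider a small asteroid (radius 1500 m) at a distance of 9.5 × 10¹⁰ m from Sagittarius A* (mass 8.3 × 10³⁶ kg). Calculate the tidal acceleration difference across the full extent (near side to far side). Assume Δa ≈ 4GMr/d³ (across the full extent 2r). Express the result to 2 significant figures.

Near-to-far spans 2r, so the tidal difference is twice the near-to-center value: 4GMr/d³.
Δa = 4GMr/d³
   = 4 × (6.674 × 10⁻¹¹) × (8.3 × 10³⁶) × (1500) / (9.5 × 10¹⁰)³
   = 3.9 × 10⁻³ m/s²

3.9 × 10⁻³ m/s²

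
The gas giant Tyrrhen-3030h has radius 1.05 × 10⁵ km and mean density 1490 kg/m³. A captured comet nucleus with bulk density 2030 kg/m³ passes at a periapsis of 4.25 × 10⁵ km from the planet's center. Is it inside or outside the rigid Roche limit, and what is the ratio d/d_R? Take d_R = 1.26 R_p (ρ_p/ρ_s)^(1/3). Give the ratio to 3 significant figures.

d_R = 1.26 × (1.05 × 10⁵ km) × (1490/2030)^(1/3) = 1.193 × 10⁵ km
d/d_R = (4.25 × 10⁵) / (1.193 × 10⁵) = 3.56
Since d/d_R > 1, the body is outside the Roche limit.

outside; d/d_R ≈ 3.56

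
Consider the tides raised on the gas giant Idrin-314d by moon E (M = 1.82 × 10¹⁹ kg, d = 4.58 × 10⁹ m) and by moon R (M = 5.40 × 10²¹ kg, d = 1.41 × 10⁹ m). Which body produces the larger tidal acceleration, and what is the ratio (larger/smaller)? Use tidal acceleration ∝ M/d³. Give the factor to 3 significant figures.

Tidal acceleration ∝ M/d³, so compare M/d³ for each.
Moon E: (1.82 × 10¹⁹) / (4.58 × 10⁹)³ = 1.894 × 10⁻¹⁰
Moon R: (5.40 × 10²¹) / (1.41 × 10⁹)³ = 1.926 × 10⁻⁶
Ratio (larger/smaller) = 10200

Moon R, by a factor of ≈ 10200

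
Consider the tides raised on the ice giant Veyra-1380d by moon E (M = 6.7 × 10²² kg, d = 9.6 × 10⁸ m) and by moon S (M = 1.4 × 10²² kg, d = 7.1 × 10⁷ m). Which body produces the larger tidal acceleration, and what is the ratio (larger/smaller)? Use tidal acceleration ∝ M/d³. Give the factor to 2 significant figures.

Moon S, by a factor of ≈ 520

Compare M/d³ for the two perturbers:
Moon E: (6.7 × 10²²) / (9.6 × 10⁸)³ = 7.573 × 10⁻⁵
Moon S: (1.4 × 10²²) / (7.1 × 10⁷)³ = 3.912 × 10⁻²
Ratio (larger/smaller) = 520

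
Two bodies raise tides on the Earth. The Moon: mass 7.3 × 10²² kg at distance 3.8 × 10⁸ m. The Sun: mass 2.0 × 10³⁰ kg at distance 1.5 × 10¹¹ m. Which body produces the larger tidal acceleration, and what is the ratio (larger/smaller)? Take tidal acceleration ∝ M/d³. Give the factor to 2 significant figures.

The Moon, by a factor of ≈ 2.2

Tidal stretch scales as M/d³; compute that for each body.
The Moon: (7.3 × 10²²) / (3.8 × 10⁸)³ = 1.330 × 10⁻³
The Sun: (2.0 × 10³⁰) / (1.5 × 10¹¹)³ = 5.926 × 10⁻⁴
Ratio (larger/smaller) = 2.2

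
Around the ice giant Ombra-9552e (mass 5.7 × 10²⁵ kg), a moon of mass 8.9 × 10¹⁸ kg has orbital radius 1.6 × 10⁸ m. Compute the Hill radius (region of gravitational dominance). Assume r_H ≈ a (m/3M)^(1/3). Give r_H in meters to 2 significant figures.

r_H ≈ a (m/3M)^(1/3)
    = (1.6 × 10⁸) × (8.9 × 10¹⁸ / (3 × 5.7 × 10²⁵))^(1/3)
    = 6.0 × 10⁵ m

6.0 × 10⁵ m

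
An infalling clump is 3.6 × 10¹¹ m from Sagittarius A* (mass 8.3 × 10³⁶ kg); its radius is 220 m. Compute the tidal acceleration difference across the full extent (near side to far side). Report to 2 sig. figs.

1.0 × 10⁻⁵ m/s²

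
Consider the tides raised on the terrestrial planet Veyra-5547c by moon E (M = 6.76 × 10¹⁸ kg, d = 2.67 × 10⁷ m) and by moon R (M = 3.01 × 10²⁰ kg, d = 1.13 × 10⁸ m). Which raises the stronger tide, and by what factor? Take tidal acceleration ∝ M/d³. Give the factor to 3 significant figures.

Moon E, by a factor of ≈ 1.70

Tidal acceleration ∝ M/d³, so compare M/d³ for each.
Moon E: (6.76 × 10¹⁸) / (2.67 × 10⁷)³ = 3.552 × 10⁻⁴
Moon R: (3.01 × 10²⁰) / (1.13 × 10⁸)³ = 2.086 × 10⁻⁴
Ratio (larger/smaller) = 1.70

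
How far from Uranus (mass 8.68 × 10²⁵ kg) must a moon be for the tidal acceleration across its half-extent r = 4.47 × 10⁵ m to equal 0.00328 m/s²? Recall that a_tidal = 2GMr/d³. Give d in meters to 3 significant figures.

1.16 × 10⁸ m

2GMr/d³ = a_tidal  ⇒  d = (2GMr / a_tidal)^(1/3)
d = (2 × 6.674×10⁻¹¹ × (8.68 × 10²⁵) × (4.47 × 10⁵) / (0.00328))^(1/3)
  = 1.16 × 10⁸ m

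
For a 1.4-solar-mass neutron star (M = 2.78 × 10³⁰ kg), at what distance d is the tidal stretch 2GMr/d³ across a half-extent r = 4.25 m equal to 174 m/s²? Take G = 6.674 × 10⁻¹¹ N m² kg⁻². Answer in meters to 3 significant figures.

2GMr/d³ = a_tidal  ⇒  d = (2GMr / a_tidal)^(1/3)
d = (2 × 6.674×10⁻¹¹ × (2.78 × 10³⁰) × (4.25) / (174))^(1/3)
  = 2.08 × 10⁶ m

2.08 × 10⁶ m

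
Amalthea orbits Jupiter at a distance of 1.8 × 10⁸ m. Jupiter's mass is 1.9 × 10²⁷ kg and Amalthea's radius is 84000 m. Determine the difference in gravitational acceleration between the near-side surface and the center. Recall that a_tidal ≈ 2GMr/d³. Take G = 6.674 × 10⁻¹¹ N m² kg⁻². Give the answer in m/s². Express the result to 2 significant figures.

3.7 × 10⁻³ m/s²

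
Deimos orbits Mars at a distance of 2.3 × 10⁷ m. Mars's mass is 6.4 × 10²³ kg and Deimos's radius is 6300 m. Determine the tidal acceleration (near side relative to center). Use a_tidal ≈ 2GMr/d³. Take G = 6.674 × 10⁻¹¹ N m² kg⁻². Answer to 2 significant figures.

a_tidal = 2GMr/d³
        = 2 × (6.674 × 10⁻¹¹) × (6.4 × 10²³) × (6300) / (2.3 × 10⁷)³
        = 4.4 × 10⁻⁵ m/s²

4.4 × 10⁻⁵ m/s²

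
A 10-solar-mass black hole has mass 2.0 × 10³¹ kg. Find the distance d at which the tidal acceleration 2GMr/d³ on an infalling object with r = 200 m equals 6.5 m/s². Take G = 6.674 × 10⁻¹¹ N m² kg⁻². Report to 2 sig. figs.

2GMr/d³ = a_tidal  ⇒  d = (2GMr / a_tidal)^(1/3)
d = (2 × 6.674×10⁻¹¹ × (2.0 × 10³¹) × (200) / (6.5))^(1/3)
  = 4.3 × 10⁷ m

4.3 × 10⁷ m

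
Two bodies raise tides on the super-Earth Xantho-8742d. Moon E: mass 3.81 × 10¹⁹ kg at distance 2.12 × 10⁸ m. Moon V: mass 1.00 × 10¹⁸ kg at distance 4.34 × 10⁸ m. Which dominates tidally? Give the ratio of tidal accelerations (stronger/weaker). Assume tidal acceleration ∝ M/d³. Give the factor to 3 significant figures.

Tidal acceleration ∝ M/d³, so compare M/d³ for each.
Moon E: (3.81 × 10¹⁹) / (2.12 × 10⁸)³ = 3.999 × 10⁻⁶
Moon V: (1.00 × 10¹⁸) / (4.34 × 10⁸)³ = 1.223 × 10⁻⁸
Ratio (larger/smaller) = 327

Moon E, by a factor of ≈ 327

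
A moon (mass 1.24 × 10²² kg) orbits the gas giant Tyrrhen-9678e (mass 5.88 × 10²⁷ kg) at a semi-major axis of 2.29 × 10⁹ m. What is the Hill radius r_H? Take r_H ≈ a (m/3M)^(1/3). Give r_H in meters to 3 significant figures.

2.04 × 10⁷ m

r_H ≈ a (m/3M)^(1/3)
    = (2.29 × 10⁹) × (1.24 × 10²² / (3 × 5.88 × 10²⁷))^(1/3)
    = 2.04 × 10⁷ m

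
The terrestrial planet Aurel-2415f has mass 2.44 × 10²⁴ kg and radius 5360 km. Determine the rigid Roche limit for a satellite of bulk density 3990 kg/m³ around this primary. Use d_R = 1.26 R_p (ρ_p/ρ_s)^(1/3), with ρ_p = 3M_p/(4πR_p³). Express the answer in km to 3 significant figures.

6630 km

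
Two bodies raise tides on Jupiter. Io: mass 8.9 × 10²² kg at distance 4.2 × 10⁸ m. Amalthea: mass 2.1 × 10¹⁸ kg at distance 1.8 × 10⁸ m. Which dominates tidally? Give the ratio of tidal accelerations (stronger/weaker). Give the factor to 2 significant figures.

Io, by a factor of ≈ 3300

Tidal acceleration ∝ M/d³, so compare M/d³ for each.
Io: (8.9 × 10²²) / (4.2 × 10⁸)³ = 1.201 × 10⁻³
Amalthea: (2.1 × 10¹⁸) / (1.8 × 10⁸)³ = 3.601 × 10⁻⁷
Ratio (larger/smaller) = 3300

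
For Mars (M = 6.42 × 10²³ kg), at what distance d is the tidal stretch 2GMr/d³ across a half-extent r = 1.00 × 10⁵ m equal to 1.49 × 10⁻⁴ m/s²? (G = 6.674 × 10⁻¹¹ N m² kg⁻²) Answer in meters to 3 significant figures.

2GMr/d³ = a_tidal  ⇒  d = (2GMr / a_tidal)^(1/3)
d = (2 × 6.674×10⁻¹¹ × (6.42 × 10²³) × (1.00 × 10⁵) / (1.49 × 10⁻⁴))^(1/3)
  = 3.86 × 10⁷ m

3.86 × 10⁷ m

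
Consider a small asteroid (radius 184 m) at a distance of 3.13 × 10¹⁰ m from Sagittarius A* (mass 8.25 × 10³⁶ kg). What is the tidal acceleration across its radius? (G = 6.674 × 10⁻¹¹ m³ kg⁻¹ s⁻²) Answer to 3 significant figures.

a_tidal = 2GMr/d³
        = 2 × (6.674 × 10⁻¹¹) × (8.25 × 10³⁶) × (184) / (3.13 × 10¹⁰)³
        = 6.61 × 10⁻³ m/s²

6.61 × 10⁻³ m/s²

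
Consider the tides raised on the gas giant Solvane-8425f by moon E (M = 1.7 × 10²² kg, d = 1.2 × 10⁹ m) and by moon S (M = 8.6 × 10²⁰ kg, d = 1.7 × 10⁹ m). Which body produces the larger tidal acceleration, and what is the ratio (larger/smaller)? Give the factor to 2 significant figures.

Moon E, by a factor of ≈ 56

The tide-raising term goes as M/d³ (the gradient of a 1/d² field).
Moon E: (1.7 × 10²²) / (1.2 × 10⁹)³ = 9.838 × 10⁻⁶
Moon S: (8.6 × 10²⁰) / (1.7 × 10⁹)³ = 1.750 × 10⁻⁷
Ratio (larger/smaller) = 56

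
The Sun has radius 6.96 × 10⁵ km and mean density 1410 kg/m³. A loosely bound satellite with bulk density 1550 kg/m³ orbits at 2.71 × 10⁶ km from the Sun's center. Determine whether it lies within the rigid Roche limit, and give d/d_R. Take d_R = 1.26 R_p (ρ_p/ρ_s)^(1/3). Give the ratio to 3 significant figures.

outside; d/d_R ≈ 3.19

d_R = 1.26 × (6.96 × 10⁵ km) × (1410/1550)^(1/3) = 8.497 × 10⁵ km
d/d_R = (2.71 × 10⁶) / (8.497 × 10⁵) = 3.19
Since d/d_R > 1, the body is outside the Roche limit.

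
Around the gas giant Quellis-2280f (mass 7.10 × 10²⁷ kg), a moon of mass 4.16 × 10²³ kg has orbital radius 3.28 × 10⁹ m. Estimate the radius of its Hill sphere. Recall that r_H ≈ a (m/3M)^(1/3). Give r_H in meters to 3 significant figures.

r_H ≈ a (m/3M)^(1/3)
    = (3.28 × 10⁹) × (4.16 × 10²³ / (3 × 7.10 × 10²⁷))^(1/3)
    = 8.83 × 10⁷ m

8.83 × 10⁷ m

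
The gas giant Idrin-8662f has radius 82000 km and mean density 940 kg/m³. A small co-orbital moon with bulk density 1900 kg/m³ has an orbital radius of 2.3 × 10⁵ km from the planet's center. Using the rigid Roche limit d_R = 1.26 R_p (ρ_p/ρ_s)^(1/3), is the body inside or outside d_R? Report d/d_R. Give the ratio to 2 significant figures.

outside; d/d_R ≈ 2.8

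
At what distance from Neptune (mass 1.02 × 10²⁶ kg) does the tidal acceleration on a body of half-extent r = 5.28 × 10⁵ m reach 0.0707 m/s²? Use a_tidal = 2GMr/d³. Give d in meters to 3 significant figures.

4.67 × 10⁷ m

2GMr/d³ = a_tidal  ⇒  d = (2GMr / a_tidal)^(1/3)
d = (2 × 6.674×10⁻¹¹ × (1.02 × 10²⁶) × (5.28 × 10⁵) / (0.0707))^(1/3)
  = 4.67 × 10⁷ m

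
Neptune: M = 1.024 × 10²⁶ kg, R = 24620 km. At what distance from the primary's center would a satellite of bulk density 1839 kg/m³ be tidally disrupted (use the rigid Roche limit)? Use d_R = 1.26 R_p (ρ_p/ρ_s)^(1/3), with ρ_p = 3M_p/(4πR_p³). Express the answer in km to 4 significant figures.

29850 km

ρ_p = 3M_p/(4πR_p³) = 3 × (1.024 × 10²⁶) / (4π × (2.462 × 10⁷ m)³) = 1638 kg/m³
d_R = 1.26 × 24620 km × (1638/1839)^(1/3)
    = 29850 km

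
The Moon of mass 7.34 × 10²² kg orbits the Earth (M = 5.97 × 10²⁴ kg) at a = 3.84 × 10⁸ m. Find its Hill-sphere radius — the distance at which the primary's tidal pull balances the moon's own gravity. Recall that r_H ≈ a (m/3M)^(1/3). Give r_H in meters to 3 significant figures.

r_H ≈ a (m/3M)^(1/3)
    = (3.84 × 10⁸) × (7.34 × 10²² / (3 × 5.97 × 10²⁴))^(1/3)
    = 6.15 × 10⁷ m

6.15 × 10⁷ m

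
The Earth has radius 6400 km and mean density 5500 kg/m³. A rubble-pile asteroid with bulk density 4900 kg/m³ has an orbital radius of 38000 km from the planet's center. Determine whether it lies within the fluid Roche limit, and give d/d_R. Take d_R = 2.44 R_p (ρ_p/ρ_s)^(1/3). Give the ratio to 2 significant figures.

outside; d/d_R ≈ 2.3

d_R = 2.44 × (6400 km) × (5500/4900)^(1/3) = 16230 km
d/d_R = (38000) / (16230) = 2.3
Since d/d_R > 1, the body is outside the Roche limit.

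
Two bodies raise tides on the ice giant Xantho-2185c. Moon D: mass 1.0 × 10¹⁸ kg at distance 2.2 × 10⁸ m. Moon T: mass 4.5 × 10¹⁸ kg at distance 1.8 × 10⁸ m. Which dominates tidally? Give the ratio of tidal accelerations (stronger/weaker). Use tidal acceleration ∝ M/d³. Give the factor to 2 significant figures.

Tidal acceleration ∝ M/d³, so compare M/d³ for each.
Moon D: (1.0 × 10¹⁸) / (2.2 × 10⁸)³ = 9.391 × 10⁻⁸
Moon T: (4.5 × 10¹⁸) / (1.8 × 10⁸)³ = 7.716 × 10⁻⁷
Ratio (larger/smaller) = 8.2

Moon T, by a factor of ≈ 8.2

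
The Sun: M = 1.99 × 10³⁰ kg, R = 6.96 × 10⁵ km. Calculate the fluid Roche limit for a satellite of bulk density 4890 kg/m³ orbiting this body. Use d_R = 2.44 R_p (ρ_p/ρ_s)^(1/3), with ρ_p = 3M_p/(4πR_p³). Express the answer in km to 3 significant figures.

ρ_p = 3M_p/(4πR_p³) = 3 × (1.99 × 10³⁰) / (4π × (6.96 × 10⁸ m)³) = 1410 kg/m³
d_R = 2.44 × 6.96 × 10⁵ km × (1410/4890)^(1/3)
    = 1.12 × 10⁶ km

1.12 × 10⁶ km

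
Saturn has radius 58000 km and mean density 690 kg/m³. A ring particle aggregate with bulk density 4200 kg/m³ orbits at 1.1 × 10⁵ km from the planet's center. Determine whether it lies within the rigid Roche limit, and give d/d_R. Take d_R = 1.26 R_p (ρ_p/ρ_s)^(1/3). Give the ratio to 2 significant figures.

outside; d/d_R ≈ 2.7

d_R = 1.26 × (58000 km) × (690/4200)^(1/3) = 40030 km
d/d_R = (1.1 × 10⁵) / (40030) = 2.7
Since d/d_R > 1, the body is outside the Roche limit.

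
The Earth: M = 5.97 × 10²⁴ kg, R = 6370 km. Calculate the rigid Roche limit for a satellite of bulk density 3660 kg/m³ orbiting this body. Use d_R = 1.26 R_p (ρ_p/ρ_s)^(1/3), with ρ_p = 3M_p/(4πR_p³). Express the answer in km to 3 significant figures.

ρ_p = 3M_p/(4πR_p³) = 3 × (5.97 × 10²⁴) / (4π × (6.37 × 10⁶ m)³) = 5510 kg/m³
d_R = 1.26 × 6370 km × (5510/3660)^(1/3)
    = 9200 km

9200 km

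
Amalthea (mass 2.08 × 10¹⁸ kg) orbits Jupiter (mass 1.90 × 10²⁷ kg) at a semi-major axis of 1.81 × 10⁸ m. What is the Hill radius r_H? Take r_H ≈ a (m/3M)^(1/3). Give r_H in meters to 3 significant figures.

1.29 × 10⁵ m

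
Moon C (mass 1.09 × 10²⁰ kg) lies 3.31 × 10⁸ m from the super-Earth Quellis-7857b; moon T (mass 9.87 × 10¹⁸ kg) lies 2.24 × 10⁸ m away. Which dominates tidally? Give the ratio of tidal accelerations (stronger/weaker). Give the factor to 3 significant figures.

Moon C, by a factor of ≈ 3.42

Compare M/d³ for the two perturbers:
Moon C: (1.09 × 10²⁰) / (3.31 × 10⁸)³ = 3.006 × 10⁻⁶
Moon T: (9.87 × 10¹⁸) / (2.24 × 10⁸)³ = 8.782 × 10⁻⁷
Ratio (larger/smaller) = 3.42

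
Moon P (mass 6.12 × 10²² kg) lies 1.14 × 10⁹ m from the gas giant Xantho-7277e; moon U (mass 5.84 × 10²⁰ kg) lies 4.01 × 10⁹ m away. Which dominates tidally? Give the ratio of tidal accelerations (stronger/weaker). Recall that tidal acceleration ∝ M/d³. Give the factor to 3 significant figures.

Moon P, by a factor of ≈ 4560

Tidal acceleration ∝ M/d³, so compare M/d³ for each.
Moon P: (6.12 × 10²²) / (1.14 × 10⁹)³ = 4.131 × 10⁻⁵
Moon U: (5.84 × 10²⁰) / (4.01 × 10⁹)³ = 9.057 × 10⁻⁹
Ratio (larger/smaller) = 4560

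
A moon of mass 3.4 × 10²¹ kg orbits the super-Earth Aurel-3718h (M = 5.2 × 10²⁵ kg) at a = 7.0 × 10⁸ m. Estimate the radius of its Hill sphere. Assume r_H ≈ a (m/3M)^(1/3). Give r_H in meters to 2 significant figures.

r_H ≈ a (m/3M)^(1/3)
    = (7.0 × 10⁸) × (3.4 × 10²¹ / (3 × 5.2 × 10²⁵))^(1/3)
    = 2.0 × 10⁷ m

2.0 × 10⁷ m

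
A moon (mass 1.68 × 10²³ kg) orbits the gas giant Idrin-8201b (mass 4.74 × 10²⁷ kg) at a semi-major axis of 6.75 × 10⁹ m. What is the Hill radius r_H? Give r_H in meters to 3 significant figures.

r_H ≈ a (m/3M)^(1/3)
    = (6.75 × 10⁹) × (1.68 × 10²³ / (3 × 4.74 × 10²⁷))^(1/3)
    = 1.54 × 10⁸ m

1.54 × 10⁸ m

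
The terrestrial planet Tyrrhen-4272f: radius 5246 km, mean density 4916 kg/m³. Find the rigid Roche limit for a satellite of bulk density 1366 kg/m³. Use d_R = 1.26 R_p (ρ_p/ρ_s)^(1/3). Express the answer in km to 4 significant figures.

d_R = 1.26 × 5246 km × (4916/1366)^(1/3)
    = 10130 km

10130 km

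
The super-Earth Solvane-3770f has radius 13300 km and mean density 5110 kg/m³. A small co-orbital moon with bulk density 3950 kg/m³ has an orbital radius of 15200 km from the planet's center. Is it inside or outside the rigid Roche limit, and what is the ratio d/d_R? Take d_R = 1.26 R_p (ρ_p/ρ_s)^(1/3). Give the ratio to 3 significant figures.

inside; d/d_R ≈ 0.832

d_R = 1.26 × (13300 km) × (5110/3950)^(1/3) = 18260 km
d/d_R = (15200) / (18260) = 0.832
Since d/d_R < 1, the body is inside the Roche limit.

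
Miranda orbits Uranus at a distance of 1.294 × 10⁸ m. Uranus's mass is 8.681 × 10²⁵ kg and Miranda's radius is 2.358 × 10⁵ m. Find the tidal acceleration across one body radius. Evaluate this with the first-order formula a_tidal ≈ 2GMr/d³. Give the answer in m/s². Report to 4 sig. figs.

a_tidal = 2GMr/d³
        = 2 × (6.674 × 10⁻¹¹) × (8.681 × 10²⁵) × (2.358 × 10⁵) / (1.294 × 10⁸)³
        = 1.261 × 10⁻³ m/s²

1.261 × 10⁻³ m/s²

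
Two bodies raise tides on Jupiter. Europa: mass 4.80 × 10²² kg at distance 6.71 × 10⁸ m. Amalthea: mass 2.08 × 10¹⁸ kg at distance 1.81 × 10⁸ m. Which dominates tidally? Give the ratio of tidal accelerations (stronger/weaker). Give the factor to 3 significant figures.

Tidal stretch scales as M/d³; compute that for each body.
Europa: (4.80 × 10²²) / (6.71 × 10⁸)³ = 1.589 × 10⁻⁴
Amalthea: (2.08 × 10¹⁸) / (1.81 × 10⁸)³ = 3.508 × 10⁻⁷
Ratio (larger/smaller) = 453

Europa, by a factor of ≈ 453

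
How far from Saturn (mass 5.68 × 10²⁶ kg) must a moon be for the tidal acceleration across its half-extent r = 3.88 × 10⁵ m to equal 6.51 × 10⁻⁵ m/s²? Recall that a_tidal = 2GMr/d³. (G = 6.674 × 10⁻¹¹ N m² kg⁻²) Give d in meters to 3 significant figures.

2GMr/d³ = a_tidal  ⇒  d = (2GMr / a_tidal)^(1/3)
d = (2 × 6.674×10⁻¹¹ × (5.68 × 10²⁶) × (3.88 × 10⁵) / (6.51 × 10⁻⁵))^(1/3)
  = 7.67 × 10⁸ m

7.67 × 10⁸ m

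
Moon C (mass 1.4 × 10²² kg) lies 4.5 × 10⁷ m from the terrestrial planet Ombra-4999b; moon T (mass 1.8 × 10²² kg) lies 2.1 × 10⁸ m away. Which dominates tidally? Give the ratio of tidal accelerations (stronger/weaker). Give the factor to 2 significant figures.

Moon C, by a factor of ≈ 79

The tide-raising term goes as M/d³ (the gradient of a 1/d² field).
Moon C: (1.4 × 10²²) / (4.5 × 10⁷)³ = 1.536 × 10⁻¹
Moon T: (1.8 × 10²²) / (2.1 × 10⁸)³ = 1.944 × 10⁻³
Ratio (larger/smaller) = 79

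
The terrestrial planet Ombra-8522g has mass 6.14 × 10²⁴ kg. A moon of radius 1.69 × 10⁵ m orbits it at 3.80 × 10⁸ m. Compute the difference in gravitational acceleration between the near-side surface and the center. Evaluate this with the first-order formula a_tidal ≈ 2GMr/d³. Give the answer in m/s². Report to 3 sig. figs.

Δg = 2GMr/d³
   = 2 × (6.674 × 10⁻¹¹) × (6.14 × 10²⁴) × (1.69 × 10⁵) / (3.80 × 10⁸)³
   = 2.52 × 10⁻⁶ m/s²

2.52 × 10⁻⁶ m/s²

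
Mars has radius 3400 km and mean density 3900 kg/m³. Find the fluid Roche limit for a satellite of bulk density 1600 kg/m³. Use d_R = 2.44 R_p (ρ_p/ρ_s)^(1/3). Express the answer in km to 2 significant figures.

11000 km

d_R = 2.44 × 3400 km × (3900/1600)^(1/3)
    = 11000 km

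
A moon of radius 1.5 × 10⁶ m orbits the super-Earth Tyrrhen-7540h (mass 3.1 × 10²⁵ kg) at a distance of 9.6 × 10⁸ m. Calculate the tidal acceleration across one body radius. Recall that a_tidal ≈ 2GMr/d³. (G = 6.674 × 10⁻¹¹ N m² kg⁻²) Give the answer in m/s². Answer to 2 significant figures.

Δa = 2GMr/d³
   = 2 × (6.674 × 10⁻¹¹) × (3.1 × 10²⁵) × (1.5 × 10⁶) / (9.6 × 10⁸)³
   = 7.0 × 10⁻⁶ m/s²

7.0 × 10⁻⁶ m/s²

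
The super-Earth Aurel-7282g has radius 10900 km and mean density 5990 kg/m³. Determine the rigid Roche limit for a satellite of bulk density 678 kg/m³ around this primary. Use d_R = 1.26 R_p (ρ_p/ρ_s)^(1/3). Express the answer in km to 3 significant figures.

28400 km

d_R = 1.26 × 10900 km × (5990/678)^(1/3)
    = 28400 km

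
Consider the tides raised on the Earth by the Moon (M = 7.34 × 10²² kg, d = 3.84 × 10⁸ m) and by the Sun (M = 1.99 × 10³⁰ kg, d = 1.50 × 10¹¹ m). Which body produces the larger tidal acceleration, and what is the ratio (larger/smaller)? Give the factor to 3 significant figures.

The Moon, by a factor of ≈ 2.20

The tide-raising term goes as M/d³ (the gradient of a 1/d² field).
The Moon: (7.34 × 10²²) / (3.84 × 10⁸)³ = 1.296 × 10⁻³
The Sun: (1.99 × 10³⁰) / (1.50 × 10¹¹)³ = 5.896 × 10⁻⁴
Ratio (larger/smaller) = 2.20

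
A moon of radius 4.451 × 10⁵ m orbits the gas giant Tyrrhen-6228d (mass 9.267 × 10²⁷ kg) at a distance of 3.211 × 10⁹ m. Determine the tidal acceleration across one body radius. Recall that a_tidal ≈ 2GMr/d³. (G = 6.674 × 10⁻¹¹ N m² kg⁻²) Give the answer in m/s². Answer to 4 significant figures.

1.663 × 10⁻⁵ m/s²

The tidal stretch is the gradient of GM/d² times the body's extent r, hence the 1/d³ dependence.
Δg = 2GMr/d³
   = 2 × (6.674 × 10⁻¹¹) × (9.267 × 10²⁷) × (4.451 × 10⁵) / (3.211 × 10⁹)³
   = 1.663 × 10⁻⁵ m/s²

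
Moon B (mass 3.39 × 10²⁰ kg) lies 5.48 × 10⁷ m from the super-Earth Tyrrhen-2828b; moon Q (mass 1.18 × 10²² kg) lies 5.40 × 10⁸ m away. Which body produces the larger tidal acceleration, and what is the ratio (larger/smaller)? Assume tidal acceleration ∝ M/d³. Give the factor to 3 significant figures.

Tidal stretch scales as M/d³; compute that for each body.
Moon B: (3.39 × 10²⁰) / (5.48 × 10⁷)³ = 2.060 × 10⁻³
Moon Q: (1.18 × 10²²) / (5.40 × 10⁸)³ = 7.494 × 10⁻⁵
Ratio (larger/smaller) = 27.5

Moon B, by a factor of ≈ 27.5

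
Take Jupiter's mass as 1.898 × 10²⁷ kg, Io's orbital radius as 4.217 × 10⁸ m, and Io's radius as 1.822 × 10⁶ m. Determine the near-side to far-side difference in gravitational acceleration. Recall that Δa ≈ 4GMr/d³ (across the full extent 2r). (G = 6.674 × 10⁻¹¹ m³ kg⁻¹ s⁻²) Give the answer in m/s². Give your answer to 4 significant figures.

Δg = 4GMr/d³
   = 4 × (6.674 × 10⁻¹¹) × (1.898 × 10²⁷) × (1.822 × 10⁶) / (4.217 × 10⁸)³
   = 1.231 × 10⁻² m/s²

1.231 × 10⁻² m/s²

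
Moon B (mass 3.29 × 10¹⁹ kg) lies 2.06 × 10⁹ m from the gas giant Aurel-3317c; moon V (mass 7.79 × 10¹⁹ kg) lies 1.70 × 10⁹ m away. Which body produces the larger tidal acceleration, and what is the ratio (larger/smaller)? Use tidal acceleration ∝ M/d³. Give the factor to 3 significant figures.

Moon V, by a factor of ≈ 4.21

Tidal acceleration ∝ M/d³, so compare M/d³ for each.
Moon B: (3.29 × 10¹⁹) / (2.06 × 10⁹)³ = 3.764 × 10⁻⁹
Moon V: (7.79 × 10¹⁹) / (1.70 × 10⁹)³ = 1.586 × 10⁻⁸
Ratio (larger/smaller) = 4.21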